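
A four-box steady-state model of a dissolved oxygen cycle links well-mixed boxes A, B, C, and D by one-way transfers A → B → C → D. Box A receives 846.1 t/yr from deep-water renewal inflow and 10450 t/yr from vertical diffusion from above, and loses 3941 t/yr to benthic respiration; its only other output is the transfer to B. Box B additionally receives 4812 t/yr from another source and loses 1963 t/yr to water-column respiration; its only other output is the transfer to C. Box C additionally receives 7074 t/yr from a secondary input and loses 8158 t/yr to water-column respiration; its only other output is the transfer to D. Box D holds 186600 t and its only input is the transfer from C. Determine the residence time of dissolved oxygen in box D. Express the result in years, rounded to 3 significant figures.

20.5 yr

Box A: F(A→B) = (846.1 + 10450) − 3941 = 7355.1 t/yr.
Box B: F(B→C) = (7355.1 + 4812) − 1963 = 10204 t/yr.
Box C: F(C→D) = (10204 + 7074) − 8158 = 9120.1 t/yr.
Box D throughput = its input = 9120.1 t/yr; τ = 186600 / 9120.1 = 20.46 yr.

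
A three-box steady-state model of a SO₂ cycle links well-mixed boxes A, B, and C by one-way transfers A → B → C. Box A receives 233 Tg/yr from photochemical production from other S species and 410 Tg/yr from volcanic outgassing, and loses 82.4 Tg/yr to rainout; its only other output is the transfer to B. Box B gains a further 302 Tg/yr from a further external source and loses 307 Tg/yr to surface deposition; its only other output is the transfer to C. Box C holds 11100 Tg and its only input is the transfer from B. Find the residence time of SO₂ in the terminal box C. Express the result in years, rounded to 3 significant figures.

20.0 yr

Box A: F(A→B) = (233 + 410) − 82.4 = 560.60 Tg/yr.
Box B: F(B→C) = (560.60 + 302) − 307 = 555.60 Tg/yr.
Box C throughput = its input = 555.60 Tg/yr; τ = 11100 / 555.60 = 19.98 yr.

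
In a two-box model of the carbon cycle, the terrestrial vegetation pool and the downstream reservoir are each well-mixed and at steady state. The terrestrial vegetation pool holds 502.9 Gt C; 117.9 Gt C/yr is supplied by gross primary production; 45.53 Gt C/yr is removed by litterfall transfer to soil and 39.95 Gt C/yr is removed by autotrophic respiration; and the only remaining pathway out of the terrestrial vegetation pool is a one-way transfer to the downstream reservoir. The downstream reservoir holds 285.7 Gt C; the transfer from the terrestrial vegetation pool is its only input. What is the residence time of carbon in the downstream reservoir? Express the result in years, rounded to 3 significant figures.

Balance the terrestrial vegetation pool: ΣF_in = 117.90 Gt C/yr.
Transfer to the downstream reservoir = ΣF_in − (45.53 + 39.95) = 32.420 Gt C/yr.
At steady state the output of the downstream reservoir equals its input, 32.420 Gt C/yr.
τ = M / F = 285.7 / 32.420 = 8.812 yr.

8.81 yr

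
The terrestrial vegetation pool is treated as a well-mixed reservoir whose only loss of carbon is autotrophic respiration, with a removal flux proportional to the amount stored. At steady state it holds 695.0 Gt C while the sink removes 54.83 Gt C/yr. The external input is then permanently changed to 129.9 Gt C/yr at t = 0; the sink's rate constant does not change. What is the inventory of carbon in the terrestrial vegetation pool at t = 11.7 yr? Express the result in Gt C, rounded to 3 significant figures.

1270 Gt C

The sink rate constant is k = F₀/M₀ = 54.83/695.0 = 0.07889 yr⁻¹.
Solving dM/dt = F₁ − kM with M(0) = M₀ gives M(t) = F₁/k + (M₀ − F₁/k)·e^(−kt).
F₁/k = 129.9/0.07889 = 1646.6 Gt C; kt = 0.07889 × 11.7 = 0.9230, e^(−kt) = 0.3973.
M(11.7) = 1646.6 + (695.0 − 1646.6) × 0.3973 = 1646.6 − 378.1 = 1268.5 Gt C.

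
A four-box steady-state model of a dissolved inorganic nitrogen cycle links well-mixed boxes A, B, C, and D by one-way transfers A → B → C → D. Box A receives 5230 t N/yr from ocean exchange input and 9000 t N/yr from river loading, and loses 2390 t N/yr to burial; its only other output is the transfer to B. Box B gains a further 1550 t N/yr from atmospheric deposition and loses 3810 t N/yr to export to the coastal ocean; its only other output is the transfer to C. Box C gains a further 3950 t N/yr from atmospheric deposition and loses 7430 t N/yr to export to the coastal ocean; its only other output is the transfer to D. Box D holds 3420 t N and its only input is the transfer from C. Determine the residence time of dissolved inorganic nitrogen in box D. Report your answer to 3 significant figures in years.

Box A: F(A→B) = (5230 + 9000) − 2390 = 11840 t N/yr.
Box B: F(B→C) = (11840 + 1550) − 3810 = 9580.0 t N/yr.
Box C: F(C→D) = (9580.0 + 3950) − 7430 = 6100.0 t N/yr.
Box D throughput = its input = 6100.0 t N/yr; τ = 3420 / 6100.0 = 0.5607 yr.

0.561 yr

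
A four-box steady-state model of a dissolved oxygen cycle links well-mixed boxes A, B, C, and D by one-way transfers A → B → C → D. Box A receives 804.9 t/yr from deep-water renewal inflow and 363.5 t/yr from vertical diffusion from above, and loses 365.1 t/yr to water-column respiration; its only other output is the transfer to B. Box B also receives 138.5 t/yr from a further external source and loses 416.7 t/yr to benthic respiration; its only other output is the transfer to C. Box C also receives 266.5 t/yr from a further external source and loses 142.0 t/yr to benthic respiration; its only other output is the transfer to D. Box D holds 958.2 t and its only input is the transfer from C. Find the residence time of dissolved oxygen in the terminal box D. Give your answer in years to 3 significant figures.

1.48 yr

Box A: F(A→B) = (804.9 + 363.5) − 365.1 = 803.30 t/yr.
Box B: F(B→C) = (803.30 + 138.5) − 416.7 = 525.10 t/yr.
Box C: F(C→D) = (525.10 + 266.5) − 142.0 = 649.60 t/yr.
Box D throughput = its input = 649.60 t/yr; τ = 958.2 / 649.60 = 1.475 yr.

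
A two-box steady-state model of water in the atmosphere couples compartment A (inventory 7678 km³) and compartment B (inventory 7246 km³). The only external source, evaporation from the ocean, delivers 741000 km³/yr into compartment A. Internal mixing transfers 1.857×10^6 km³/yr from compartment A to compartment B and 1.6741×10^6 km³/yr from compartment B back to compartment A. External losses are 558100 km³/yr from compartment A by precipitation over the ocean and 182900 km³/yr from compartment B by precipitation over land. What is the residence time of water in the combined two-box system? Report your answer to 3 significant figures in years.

Treat the two boxes together as one reservoir: the mixing fluxes between them are internal recycling, so τ = ΣM / Σ(external losses).
M_total = 7678 + 7246 = 14924 km³.
ΣF_external_out = 558100 + 182900 = 741000 km³/yr.
τ = M_total / ΣF_ext = 14924 / 741000 = 0.02014 yr.

0.0201 yr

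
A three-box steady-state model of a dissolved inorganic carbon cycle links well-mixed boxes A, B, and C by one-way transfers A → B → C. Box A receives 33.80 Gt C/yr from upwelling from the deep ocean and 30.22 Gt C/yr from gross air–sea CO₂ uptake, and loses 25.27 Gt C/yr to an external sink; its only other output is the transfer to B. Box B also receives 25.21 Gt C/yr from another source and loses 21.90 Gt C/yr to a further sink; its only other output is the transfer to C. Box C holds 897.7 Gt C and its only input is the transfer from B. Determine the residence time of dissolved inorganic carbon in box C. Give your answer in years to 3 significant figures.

Box A: F(A→B) = (33.80 + 30.22) − 25.27 = 38.750 Gt C/yr.
Box B: F(B→C) = (38.750 + 25.21) − 21.90 = 42.060 Gt C/yr.
Box C throughput = its input = 42.060 Gt C/yr; τ = 897.7 / 42.060 = 21.34 yr.

21.3 yr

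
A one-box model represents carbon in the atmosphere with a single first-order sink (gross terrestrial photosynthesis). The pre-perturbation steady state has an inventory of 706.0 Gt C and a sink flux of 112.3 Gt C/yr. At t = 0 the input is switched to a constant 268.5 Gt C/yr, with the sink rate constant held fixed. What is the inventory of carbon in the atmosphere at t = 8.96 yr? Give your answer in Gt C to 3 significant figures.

1450 Gt C

The sink rate constant is k = F₀/M₀ = 112.3/706.0 = 0.1591 yr⁻¹.
Solving dM/dt = F₁ − kM with M(0) = M₀ gives M(t) = F₁/k + (M₀ − F₁/k)·e^(−kt).
F₁/k = 268.5/0.1591 = 1688.0 Gt C; kt = 0.1591 × 8.96 = 1.425, e^(−kt) = 0.2405.
M(8.96) = 1688.0 + (706.0 − 1688.0) × 0.2405 = 1688.0 − 236.1 = 1451.9 Gt C.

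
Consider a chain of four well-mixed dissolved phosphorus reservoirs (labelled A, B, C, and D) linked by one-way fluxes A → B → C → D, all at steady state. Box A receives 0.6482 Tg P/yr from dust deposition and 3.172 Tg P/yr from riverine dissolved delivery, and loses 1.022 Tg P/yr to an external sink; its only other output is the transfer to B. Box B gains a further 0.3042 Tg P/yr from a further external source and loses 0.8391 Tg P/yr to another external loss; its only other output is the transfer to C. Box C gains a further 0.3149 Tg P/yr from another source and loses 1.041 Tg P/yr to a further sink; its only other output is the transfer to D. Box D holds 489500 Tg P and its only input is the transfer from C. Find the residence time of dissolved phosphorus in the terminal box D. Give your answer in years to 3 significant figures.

Box A: F(A→B) = (0.6482 + 3.172) − 1.022 = 2.7982 Tg P/yr.
Box B: F(B→C) = (2.7982 + 0.3042) − 0.8391 = 2.2633 Tg P/yr.
Box C: F(C→D) = (2.2633 + 0.3149) − 1.041 = 1.5372 Tg P/yr.
Box D throughput = its input = 1.5372 Tg P/yr; τ = 489500 / 1.5372 = 318400 yr.

318000 yr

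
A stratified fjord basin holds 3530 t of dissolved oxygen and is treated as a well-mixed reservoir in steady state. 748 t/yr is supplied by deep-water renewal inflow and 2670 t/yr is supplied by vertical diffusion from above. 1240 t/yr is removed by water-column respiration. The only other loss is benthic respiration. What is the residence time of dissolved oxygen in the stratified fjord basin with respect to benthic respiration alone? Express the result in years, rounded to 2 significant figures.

At steady state ΣF_in = ΣF_out.
ΣF_in = 748 + 2670 = 3418.0 t/yr.
Benthic respiration flux = ΣF_in − (1240) = 3418.0 − 1240 = 2178 t/yr.
τ = M / F = 3530 / 2178 = 1.621 yr.

1.6 yr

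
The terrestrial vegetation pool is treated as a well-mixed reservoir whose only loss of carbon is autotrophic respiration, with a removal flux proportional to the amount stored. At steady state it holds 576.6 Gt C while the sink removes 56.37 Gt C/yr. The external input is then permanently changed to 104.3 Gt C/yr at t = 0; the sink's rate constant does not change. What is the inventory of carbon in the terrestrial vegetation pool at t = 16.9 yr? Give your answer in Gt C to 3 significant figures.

τ = M₀/F₀ = 576.6/56.37 = 10.23 yr; rate constant k = 1/τ.
New steady state M_∞ = F₁/k = F₁·τ = 104.3 × 10.23 = 1066.9 Gt C.
M(t) = M_∞ + (M₀ − M_∞)·e^(−t/τ); t/τ = 16.9/10.23 = 1.652, so e^(−t/τ) = 0.1916.
M(t) = 1066.9 − 490.3 × 0.1916 = 972.92 Gt C.

973 Gt C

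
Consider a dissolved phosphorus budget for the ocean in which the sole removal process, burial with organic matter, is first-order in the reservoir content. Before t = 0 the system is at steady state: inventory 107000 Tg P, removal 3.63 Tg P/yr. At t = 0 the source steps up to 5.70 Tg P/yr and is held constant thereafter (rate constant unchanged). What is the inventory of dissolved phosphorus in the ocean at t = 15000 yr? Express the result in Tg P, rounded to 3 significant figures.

131000 Tg P

The sink rate constant is k = F₀/M₀ = 3.63/107000 = 3.393×10^-5 yr⁻¹.
Solving dM/dt = F₁ − kM with M(0) = M₀ gives M(t) = F₁/k + (M₀ − F₁/k)·e^(−kt).
F₁/k = 5.70/3.393×10^-5 = 168020 Tg P; kt = 3.393×10^-5 × 15000 = 0.5089, e^(−kt) = 0.6012.
M(15000) = 168020 + (107000 − 168020) × 0.6012 = 168020 − 36680 = 131340 Tg P.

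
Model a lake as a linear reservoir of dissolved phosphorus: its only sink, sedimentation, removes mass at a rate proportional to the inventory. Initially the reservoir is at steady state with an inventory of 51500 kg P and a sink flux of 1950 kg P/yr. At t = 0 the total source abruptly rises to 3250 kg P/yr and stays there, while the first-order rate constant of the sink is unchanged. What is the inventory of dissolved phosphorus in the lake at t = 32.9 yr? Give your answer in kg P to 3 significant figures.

Residence time τ = M₀/F₀ = 26.41 yr. The eventual steady state is M_∞ = M₀·(F₁/F₀) = 51500 × 3250/1950 = 85833 kg P.
The anomaly ΔM(t) = M(t) − M_∞ decays as ΔM₀·e^(−t/τ) with ΔM₀ = 51500 − 85833 = −34330 kg P.
At t = 32.9 yr, e^(−t/τ) = e^(−1.246) = 0.2877, so ΔM = −9879 kg P and M = 85833 − 9879 = 75955 kg P.

76000 kg P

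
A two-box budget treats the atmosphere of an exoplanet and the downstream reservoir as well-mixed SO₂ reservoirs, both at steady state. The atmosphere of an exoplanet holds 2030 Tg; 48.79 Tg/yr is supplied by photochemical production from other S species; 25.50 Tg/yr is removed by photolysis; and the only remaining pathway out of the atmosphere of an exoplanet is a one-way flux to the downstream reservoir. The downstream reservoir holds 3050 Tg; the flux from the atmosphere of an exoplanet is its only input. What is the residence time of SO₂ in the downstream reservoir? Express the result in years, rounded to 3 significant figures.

Balance the atmosphere of an exoplanet: ΣF_in = 48.790 Tg/yr.
Flux to the downstream reservoir = ΣF_in − (25.50) = 23.290 Tg/yr.
At steady state the output of the downstream reservoir equals its input, 23.290 Tg/yr.
τ = M / F = 3050 / 23.290 = 131.0 yr.

131 yr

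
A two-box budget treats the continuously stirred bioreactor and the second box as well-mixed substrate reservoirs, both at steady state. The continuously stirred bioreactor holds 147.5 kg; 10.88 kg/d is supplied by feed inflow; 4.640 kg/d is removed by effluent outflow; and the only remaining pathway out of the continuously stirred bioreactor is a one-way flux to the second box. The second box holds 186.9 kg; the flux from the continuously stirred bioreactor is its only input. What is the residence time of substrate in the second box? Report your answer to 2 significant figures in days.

Balance the continuously stirred bioreactor: ΣF_in = 10.880 kg/d.
Flux to the second box = ΣF_in − (4.640) = 6.2400 kg/d.
At steady state the output of the second box equals its input, 6.2400 kg/d.
τ = M / F = 186.9 / 6.2400 = 29.95 d.

30 d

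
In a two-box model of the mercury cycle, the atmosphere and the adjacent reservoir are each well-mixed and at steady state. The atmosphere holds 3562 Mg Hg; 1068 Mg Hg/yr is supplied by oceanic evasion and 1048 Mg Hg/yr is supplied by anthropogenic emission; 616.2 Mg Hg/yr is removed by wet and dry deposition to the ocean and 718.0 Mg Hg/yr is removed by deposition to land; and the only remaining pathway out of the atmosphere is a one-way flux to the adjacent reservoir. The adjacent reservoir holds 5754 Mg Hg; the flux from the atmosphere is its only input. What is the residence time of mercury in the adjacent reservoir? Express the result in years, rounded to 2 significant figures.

Balance the atmosphere: ΣF_in = 1068 + 1048 = 2116.0 Mg Hg/yr.
Flux to the adjacent reservoir = ΣF_in − (616.2 + 718.0) = 781.80 Mg Hg/yr.
At steady state the output of the adjacent reservoir equals its input, 781.80 Mg Hg/yr.
τ = M / F = 5754 / 781.80 = 7.360 yr.

7.4 yr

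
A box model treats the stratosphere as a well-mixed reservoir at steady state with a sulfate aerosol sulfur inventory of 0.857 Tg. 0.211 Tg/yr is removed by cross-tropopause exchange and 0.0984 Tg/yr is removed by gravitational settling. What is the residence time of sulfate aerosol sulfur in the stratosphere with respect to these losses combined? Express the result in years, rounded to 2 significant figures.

Total removal = 0.2110 + 0.09840 = 0.30940 Tg/yr.
τ = M / ΣF_out = 0.857 / 0.30940 = 2.770 yr.

2.8 yr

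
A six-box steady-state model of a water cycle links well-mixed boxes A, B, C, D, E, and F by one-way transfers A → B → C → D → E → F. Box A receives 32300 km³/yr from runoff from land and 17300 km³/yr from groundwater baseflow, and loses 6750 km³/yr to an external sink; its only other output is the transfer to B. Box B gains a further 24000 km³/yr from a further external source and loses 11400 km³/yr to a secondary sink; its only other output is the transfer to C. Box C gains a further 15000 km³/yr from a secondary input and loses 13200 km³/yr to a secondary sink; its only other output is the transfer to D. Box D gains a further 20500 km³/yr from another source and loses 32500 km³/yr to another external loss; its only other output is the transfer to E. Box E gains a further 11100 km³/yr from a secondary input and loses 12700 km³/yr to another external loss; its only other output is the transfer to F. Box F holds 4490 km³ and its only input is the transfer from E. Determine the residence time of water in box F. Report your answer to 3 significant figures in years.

0.103 yr

Box A: F(A→B) = (32300 + 17300) − 6750 = 42850 km³/yr.
Box B: F(B→C) = (42850 + 24000) − 11400 = 55450 km³/yr.
Box C: F(C→D) = (55450 + 15000) − 13200 = 57250 km³/yr.
Box D: F(D→E) = (57250 + 20500) − 32500 = 45250 km³/yr.
Box E: F(E→F) = (45250 + 11100) − 12700 = 43650 km³/yr.
Box F throughput = its input = 43650 km³/yr; τ = 4490 / 43650 = 0.1029 yr.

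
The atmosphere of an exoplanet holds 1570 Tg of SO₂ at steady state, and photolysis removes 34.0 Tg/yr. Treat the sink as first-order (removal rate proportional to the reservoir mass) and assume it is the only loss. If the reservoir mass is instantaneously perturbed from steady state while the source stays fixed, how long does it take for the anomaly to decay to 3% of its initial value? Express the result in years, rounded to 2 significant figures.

160 yr

For a linear reservoir the anomaly decays as exp(−t/τ) with τ = M/F = 1570/34.0 = 46.18 yr.
exp(−t/τ) = 0.03 ⇒ t = −τ ln(0.03) = 46.18 × 3.507 = 161.9 yr.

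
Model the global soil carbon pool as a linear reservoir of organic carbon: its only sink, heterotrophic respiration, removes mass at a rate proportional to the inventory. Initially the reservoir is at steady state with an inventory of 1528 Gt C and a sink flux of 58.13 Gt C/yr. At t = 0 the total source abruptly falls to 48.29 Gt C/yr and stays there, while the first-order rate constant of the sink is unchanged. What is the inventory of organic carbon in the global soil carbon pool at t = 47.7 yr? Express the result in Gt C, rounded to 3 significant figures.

Residence time τ = M₀/F₀ = 26.29 yr. The eventual steady state is M_∞ = M₀·(F₁/F₀) = 1528 × 48.29/58.13 = 1269.3 Gt C.
The anomaly ΔM(t) = M(t) − M_∞ decays as ΔM₀·e^(−t/τ) with ΔM₀ = 1528 − 1269.3 = 258.7 Gt C.
At t = 47.7 yr, e^(−t/τ) = e^(−1.815) = 0.1629, so ΔM = 42.13 Gt C and M = 1269.3 + 42.13 = 1311.5 Gt C.

1310 Gt C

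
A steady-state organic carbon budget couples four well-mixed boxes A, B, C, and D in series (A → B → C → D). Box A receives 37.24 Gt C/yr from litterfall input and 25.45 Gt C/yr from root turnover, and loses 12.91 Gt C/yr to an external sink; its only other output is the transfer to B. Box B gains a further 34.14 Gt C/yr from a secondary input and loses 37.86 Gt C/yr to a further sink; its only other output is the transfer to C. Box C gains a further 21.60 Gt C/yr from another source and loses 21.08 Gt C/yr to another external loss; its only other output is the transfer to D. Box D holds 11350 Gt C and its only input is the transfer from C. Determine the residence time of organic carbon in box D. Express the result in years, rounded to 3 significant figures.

Box A: F(A→B) = (37.24 + 25.45) − 12.91 = 49.780 Gt C/yr.
Box B: F(B→C) = (49.780 + 34.14) − 37.86 = 46.060 Gt C/yr.
Box C: F(C→D) = (46.060 + 21.60) − 21.08 = 46.580 Gt C/yr.
Box D throughput = its input = 46.580 Gt C/yr; τ = 11350 / 46.580 = 243.7 yr.

244 yr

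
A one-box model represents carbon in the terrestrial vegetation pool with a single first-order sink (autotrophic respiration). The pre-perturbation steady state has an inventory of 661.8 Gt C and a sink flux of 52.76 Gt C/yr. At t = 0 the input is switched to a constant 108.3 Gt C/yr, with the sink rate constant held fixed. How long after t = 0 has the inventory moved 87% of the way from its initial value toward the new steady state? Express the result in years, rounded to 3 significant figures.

τ = M₀/F₀ = 661.8/52.76 = 12.54 yr.
The remaining gap fraction is e^(−t/τ); 87% covered ⇒ e^(−t/τ) = 0.130.
t = −τ ln(0.130) = 12.54 × 2.040 = 25.59 yr.

25.6 yr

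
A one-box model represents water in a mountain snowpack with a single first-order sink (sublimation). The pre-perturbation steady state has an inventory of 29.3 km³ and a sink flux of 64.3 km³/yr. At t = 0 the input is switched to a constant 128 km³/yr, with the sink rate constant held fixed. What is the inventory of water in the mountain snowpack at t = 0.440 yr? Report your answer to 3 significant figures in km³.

47.3 km³

τ = M₀/F₀ = 29.3/64.3 = 0.4557 yr; rate constant k = 1/τ.
New steady state M_∞ = F₁/k = F₁·τ = 128 × 0.4557 = 58.327 km³.
M(t) = M_∞ + (M₀ − M_∞)·e^(−t/τ); t/τ = 0.440/0.4557 = 0.9656, so e^(−t/τ) = 0.3808.
M(t) = 58.327 − 29.03 × 0.3808 = 47.275 km³.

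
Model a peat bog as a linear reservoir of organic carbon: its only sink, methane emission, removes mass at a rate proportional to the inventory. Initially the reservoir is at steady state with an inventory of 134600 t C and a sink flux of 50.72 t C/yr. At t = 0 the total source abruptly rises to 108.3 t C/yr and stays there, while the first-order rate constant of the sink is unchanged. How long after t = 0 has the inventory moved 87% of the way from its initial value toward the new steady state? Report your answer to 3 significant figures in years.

5410 yr

τ = M₀/F₀ = 134600/50.72 = 2654 yr.
The remaining gap fraction is e^(−t/τ); 87% covered ⇒ e^(−t/τ) = 0.130.
t = −τ ln(0.130) = 2654 × 2.040 = 5414 yr.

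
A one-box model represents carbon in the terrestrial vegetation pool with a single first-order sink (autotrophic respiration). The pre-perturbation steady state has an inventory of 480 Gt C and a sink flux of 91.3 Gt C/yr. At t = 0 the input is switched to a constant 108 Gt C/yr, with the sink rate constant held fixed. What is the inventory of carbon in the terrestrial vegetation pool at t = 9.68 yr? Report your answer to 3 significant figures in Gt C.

554 Gt C

Residence time τ = M₀/F₀ = 5.257 yr. The eventual steady state is M_∞ = M₀·(F₁/F₀) = 480 × 108/91.3 = 567.80 Gt C.
The anomaly ΔM(t) = M(t) − M_∞ decays as ΔM₀·e^(−t/τ) with ΔM₀ = 480 − 567.80 = −87.80 Gt C.
At t = 9.68 yr, e^(−t/τ) = e^(−1.841) = 0.1586, so ΔM = −13.93 Gt C and M = 567.80 − 13.93 = 553.87 Gt C.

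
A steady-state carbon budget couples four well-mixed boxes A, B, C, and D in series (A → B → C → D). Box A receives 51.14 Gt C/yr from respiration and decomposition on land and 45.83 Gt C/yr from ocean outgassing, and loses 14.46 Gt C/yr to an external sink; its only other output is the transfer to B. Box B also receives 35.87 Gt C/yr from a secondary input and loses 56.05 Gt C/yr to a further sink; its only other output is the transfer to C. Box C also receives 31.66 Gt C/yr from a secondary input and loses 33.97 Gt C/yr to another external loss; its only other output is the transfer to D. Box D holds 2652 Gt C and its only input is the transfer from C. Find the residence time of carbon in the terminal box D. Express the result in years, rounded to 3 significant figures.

44.2 yr

Box A: F(A→B) = (51.14 + 45.83) − 14.46 = 82.510 Gt C/yr.
Box B: F(B→C) = (82.510 + 35.87) − 56.05 = 62.330 Gt C/yr.
Box C: F(C→D) = (62.330 + 31.66) − 33.97 = 60.020 Gt C/yr.
Box D throughput = its input = 60.020 Gt C/yr; τ = 2652 / 60.020 = 44.19 yr.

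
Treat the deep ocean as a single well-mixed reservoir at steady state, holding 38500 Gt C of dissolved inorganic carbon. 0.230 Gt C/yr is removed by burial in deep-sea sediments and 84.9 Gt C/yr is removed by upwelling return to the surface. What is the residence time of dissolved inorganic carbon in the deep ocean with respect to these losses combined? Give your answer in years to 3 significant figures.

Total removal = 0.2300 + 84.90 = 85.130 Gt C/yr.
τ = M / ΣF_out = 38500 / 85.130 = 452.2 yr.

452 yr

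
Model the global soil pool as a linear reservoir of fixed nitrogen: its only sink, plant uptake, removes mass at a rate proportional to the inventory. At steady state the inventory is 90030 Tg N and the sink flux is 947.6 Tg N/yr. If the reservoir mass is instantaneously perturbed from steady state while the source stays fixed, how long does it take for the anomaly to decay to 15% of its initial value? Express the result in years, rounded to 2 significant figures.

180 yr

For a linear reservoir the anomaly decays as exp(−t/τ) with τ = M/F = 90030/947.6 = 95.01 yr.
exp(−t/τ) = 0.15 ⇒ t = −τ ln(0.15) = 95.01 × 1.897 = 180.2 yr.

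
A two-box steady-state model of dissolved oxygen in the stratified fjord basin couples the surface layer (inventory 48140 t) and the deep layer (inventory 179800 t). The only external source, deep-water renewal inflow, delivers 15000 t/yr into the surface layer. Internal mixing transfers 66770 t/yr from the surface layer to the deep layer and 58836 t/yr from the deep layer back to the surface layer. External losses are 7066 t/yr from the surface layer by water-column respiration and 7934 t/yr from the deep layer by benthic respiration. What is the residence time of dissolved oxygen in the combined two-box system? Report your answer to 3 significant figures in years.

Residence time in the combined system uses the total inventory and the total *external* removal — internal exchanges between the two boxes cancel.
M_total = 48140 + 179800 = 227940 t.
ΣF_external_out = 7066 + 7934 = 15000 t/yr.
τ = M_total / ΣF_ext = 227940 / 15000 = 15.20 yr.

15.2 yr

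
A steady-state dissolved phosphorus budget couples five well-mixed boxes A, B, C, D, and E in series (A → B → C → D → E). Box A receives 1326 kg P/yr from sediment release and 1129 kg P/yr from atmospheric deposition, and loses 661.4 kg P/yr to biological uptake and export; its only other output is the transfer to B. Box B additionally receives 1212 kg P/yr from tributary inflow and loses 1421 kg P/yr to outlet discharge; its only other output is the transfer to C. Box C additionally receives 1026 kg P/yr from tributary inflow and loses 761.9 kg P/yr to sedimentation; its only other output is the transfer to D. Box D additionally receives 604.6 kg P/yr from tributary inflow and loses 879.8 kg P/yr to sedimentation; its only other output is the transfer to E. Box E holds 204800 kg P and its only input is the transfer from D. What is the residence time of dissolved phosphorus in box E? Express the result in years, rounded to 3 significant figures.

Box A: F(A→B) = (1326 + 1129) − 661.4 = 1793.6 kg P/yr.
Box B: F(B→C) = (1793.6 + 1212) − 1421 = 1584.6 kg P/yr.
Box C: F(C→D) = (1584.6 + 1026) − 761.9 = 1848.7 kg P/yr.
Box D: F(D→E) = (1848.7 + 604.6) − 879.8 = 1573.5 kg P/yr.
Box E throughput = its input = 1573.5 kg P/yr; τ = 204800 / 1573.5 = 130.2 yr.

130 yr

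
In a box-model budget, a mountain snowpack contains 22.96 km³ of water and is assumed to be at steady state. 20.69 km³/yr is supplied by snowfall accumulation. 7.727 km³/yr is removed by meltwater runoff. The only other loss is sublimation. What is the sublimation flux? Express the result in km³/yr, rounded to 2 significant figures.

13 km³/yr

At steady state ΣF_in = ΣF_out.
ΣF_in = 20.690 km³/yr.
Sublimation flux = ΣF_in − (7.727) = 20.690 − 7.727 = 12.96 km³/yr.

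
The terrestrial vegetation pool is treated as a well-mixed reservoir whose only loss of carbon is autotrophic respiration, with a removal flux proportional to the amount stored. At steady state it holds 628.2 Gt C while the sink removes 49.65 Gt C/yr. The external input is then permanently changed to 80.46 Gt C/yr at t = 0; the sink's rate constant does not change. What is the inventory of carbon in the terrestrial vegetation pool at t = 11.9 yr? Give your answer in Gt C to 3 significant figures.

866 Gt C

Residence time τ = M₀/F₀ = 12.65 yr. The eventual steady state is M_∞ = M₀·(F₁/F₀) = 628.2 × 80.46/49.65 = 1018.0 Gt C.
The anomaly ΔM(t) = M(t) − M_∞ decays as ΔM₀·e^(−t/τ) with ΔM₀ = 628.2 − 1018.0 = −389.8 Gt C.
At t = 11.9 yr, e^(−t/τ) = e^(−0.9405) = 0.3904, so ΔM = −152.2 Gt C and M = 1018.0 − 152.2 = 865.83 Gt C.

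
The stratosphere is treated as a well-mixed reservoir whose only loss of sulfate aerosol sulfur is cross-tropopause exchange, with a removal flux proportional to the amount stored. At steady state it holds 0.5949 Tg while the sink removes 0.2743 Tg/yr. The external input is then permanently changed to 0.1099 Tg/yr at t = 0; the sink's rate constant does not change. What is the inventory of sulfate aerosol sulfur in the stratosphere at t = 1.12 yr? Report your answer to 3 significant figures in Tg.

τ = M₀/F₀ = 0.5949/0.2743 = 2.169 yr; rate constant k = 1/τ.
New steady state M_∞ = F₁/k = F₁·τ = 0.1099 × 2.169 = 0.23835 Tg.
M(t) = M_∞ + (M₀ − M_∞)·e^(−t/τ); t/τ = 1.12/2.169 = 0.5164, so e^(−t/τ) = 0.5967.
M(t) = 0.23835 + 0.3565 × 0.5967 = 0.45109 Tg.

0.451 Tg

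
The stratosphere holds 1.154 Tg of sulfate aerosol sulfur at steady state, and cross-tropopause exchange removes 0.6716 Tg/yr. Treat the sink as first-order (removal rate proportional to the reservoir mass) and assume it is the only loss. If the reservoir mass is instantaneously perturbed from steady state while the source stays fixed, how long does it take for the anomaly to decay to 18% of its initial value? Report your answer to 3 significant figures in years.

2.95 yr

For a linear reservoir the anomaly decays as exp(−t/τ) with τ = M/F = 1.154/0.6716 = 1.718 yr.
exp(−t/τ) = 0.18 ⇒ t = −τ ln(0.18) = 1.718 × 1.715 = 2.947 yr.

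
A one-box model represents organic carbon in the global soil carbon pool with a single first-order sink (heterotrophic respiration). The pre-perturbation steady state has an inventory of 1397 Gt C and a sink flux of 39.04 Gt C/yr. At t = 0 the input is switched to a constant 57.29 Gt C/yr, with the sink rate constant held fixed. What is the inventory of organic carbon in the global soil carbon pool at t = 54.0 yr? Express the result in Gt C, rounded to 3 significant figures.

1910 Gt C

The sink rate constant is k = F₀/M₀ = 39.04/1397 = 0.02795 yr⁻¹.
Solving dM/dt = F₁ − kM with M(0) = M₀ gives M(t) = F₁/k + (M₀ − F₁/k)·e^(−kt).
F₁/k = 57.29/0.02795 = 2050.1 Gt C; kt = 0.02795 × 54.0 = 1.509, e^(−kt) = 0.2211.
M(54.0) = 2050.1 + (1397 − 2050.1) × 0.2211 = 2050.1 − 144.4 = 1905.7 Gt C.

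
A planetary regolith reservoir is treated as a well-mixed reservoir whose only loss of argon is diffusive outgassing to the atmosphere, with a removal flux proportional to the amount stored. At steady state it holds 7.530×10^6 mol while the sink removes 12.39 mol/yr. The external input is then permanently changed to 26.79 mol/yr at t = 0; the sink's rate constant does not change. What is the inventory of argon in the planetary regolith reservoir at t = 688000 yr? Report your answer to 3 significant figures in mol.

1.35×10^7 mol

The sink rate constant is k = F₀/M₀ = 12.39/7.530×10^6 = 1.645×10^-6 yr⁻¹.
Solving dM/dt = F₁ − kM with M(0) = M₀ gives M(t) = F₁/k + (M₀ − F₁/k)·e^(−kt).
F₁/k = 26.79/1.645×10^-6 = 1.6282×10^7 mol; kt = 1.645×10^-6 × 688000 = 1.132, e^(−kt) = 0.3224.
M(688000) = 1.6282×10^7 + (7.530×10^6 − 1.6282×10^7) × 0.3224 = 1.6282×10^7 − 2.821×10^6 = 1.3460×10^7 mol.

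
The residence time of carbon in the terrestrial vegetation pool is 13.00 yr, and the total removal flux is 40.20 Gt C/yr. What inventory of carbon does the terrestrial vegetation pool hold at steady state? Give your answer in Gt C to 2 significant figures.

τ = M/F ⇒ M = τ × F = 13.00 × 40.20 = 522.6 Gt C.

520 Gt C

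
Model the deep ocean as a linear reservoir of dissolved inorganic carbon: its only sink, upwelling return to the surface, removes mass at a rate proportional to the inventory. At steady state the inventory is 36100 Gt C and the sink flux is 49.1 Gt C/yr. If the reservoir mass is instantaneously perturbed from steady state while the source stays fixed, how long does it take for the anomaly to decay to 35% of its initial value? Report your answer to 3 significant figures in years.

For a linear reservoir the anomaly decays as exp(−t/τ) with τ = M/F = 36100/49.1 = 735.2 yr.
exp(−t/τ) = 0.35 ⇒ t = −τ ln(0.35) = 735.2 × 1.050 = 771.9 yr.

772 yr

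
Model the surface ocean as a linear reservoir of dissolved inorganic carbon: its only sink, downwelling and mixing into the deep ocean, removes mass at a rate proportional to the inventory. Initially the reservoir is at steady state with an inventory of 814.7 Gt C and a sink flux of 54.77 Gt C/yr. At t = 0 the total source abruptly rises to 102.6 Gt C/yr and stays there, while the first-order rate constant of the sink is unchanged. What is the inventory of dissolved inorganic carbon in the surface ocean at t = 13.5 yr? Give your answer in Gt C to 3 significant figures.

1240 Gt C

Residence time τ = M₀/F₀ = 14.87 yr. The eventual steady state is M_∞ = M₀·(F₁/F₀) = 814.7 × 102.6/54.77 = 1526.2 Gt C.
The anomaly ΔM(t) = M(t) − M_∞ decays as ΔM₀·e^(−t/τ) with ΔM₀ = 814.7 − 1526.2 = −711.5 Gt C.
At t = 13.5 yr, e^(−t/τ) = e^(−0.9076) = 0.4035, so ΔM = −287.1 Gt C and M = 1526.2 − 287.1 = 1239.1 Gt C.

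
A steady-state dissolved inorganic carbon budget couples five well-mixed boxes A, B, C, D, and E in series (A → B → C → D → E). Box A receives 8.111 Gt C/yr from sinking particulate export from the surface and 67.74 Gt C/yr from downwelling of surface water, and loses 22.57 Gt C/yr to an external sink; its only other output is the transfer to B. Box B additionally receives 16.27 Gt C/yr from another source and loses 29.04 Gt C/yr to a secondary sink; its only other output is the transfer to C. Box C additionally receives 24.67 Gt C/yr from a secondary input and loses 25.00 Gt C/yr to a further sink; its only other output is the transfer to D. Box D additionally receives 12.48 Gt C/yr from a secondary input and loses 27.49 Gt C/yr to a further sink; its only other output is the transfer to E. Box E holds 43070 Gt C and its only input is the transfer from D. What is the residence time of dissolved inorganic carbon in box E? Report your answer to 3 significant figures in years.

1710 yr

Box A: F(A→B) = (8.111 + 67.74) − 22.57 = 53.281 Gt C/yr.
Box B: F(B→C) = (53.281 + 16.27) − 29.04 = 40.511 Gt C/yr.
Box C: F(C→D) = (40.511 + 24.67) − 25.00 = 40.181 Gt C/yr.
Box D: F(D→E) = (40.181 + 12.48) − 27.49 = 25.171 Gt C/yr.
Box E throughput = its input = 25.171 Gt C/yr; τ = 43070 / 25.171 = 1711 yr.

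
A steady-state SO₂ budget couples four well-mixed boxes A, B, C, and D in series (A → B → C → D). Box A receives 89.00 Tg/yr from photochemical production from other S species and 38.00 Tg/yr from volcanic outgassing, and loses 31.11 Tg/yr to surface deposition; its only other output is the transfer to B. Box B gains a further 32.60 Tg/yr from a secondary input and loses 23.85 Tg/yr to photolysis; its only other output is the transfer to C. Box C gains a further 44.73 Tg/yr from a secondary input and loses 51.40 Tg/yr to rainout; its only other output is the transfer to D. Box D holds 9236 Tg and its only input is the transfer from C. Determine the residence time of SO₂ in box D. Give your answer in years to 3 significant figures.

Box A: F(A→B) = (89.00 + 38.00) − 31.11 = 95.890 Tg/yr.
Box B: F(B→C) = (95.890 + 32.60) − 23.85 = 104.64 Tg/yr.
Box C: F(C→D) = (104.64 + 44.73) − 51.40 = 97.970 Tg/yr.
Box D throughput = its input = 97.970 Tg/yr; τ = 9236 / 97.970 = 94.27 yr.

94.3 yr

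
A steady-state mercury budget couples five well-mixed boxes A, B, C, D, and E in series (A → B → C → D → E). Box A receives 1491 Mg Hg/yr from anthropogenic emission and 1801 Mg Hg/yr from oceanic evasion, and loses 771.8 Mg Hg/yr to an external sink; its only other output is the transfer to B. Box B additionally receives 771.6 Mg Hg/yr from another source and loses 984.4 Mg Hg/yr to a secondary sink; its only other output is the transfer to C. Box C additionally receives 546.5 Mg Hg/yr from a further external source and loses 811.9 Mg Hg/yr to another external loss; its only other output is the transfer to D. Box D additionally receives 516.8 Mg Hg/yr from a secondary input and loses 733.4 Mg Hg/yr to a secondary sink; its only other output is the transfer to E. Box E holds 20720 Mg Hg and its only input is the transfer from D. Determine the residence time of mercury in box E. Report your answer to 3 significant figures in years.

Box A: F(A→B) = (1491 + 1801) − 771.8 = 2520.2 Mg Hg/yr.
Box B: F(B→C) = (2520.2 + 771.6) − 984.4 = 2307.4 Mg Hg/yr.
Box C: F(C→D) = (2307.4 + 546.5) − 811.9 = 2042.0 Mg Hg/yr.
Box D: F(D→E) = (2042.0 + 516.8) − 733.4 = 1825.4 Mg Hg/yr.
Box E throughput = its input = 1825.4 Mg Hg/yr; τ = 20720 / 1825.4 = 11.35 yr.

11.4 yr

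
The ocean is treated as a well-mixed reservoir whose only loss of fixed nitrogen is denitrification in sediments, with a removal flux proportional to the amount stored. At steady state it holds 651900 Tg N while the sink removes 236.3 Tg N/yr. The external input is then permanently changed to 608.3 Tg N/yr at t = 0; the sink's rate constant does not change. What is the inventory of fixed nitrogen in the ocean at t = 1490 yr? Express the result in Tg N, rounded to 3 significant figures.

1.08×10^6 Tg N

Residence time τ = M₀/F₀ = 2759 yr. The eventual steady state is M_∞ = M₀·(F₁/F₀) = 651900 × 608.3/236.3 = 1.6782×10^6 Tg N.
The anomaly ΔM(t) = M(t) − M_∞ decays as ΔM₀·e^(−t/τ) with ΔM₀ = 651900 − 1.6782×10^6 = −1.026×10^6 Tg N.
At t = 1490 yr, e^(−t/τ) = e^(−0.5401) = 0.5827, so ΔM = −598000 Tg N and M = 1.6782×10^6 − 598000 = 1.0802×10^6 Tg N.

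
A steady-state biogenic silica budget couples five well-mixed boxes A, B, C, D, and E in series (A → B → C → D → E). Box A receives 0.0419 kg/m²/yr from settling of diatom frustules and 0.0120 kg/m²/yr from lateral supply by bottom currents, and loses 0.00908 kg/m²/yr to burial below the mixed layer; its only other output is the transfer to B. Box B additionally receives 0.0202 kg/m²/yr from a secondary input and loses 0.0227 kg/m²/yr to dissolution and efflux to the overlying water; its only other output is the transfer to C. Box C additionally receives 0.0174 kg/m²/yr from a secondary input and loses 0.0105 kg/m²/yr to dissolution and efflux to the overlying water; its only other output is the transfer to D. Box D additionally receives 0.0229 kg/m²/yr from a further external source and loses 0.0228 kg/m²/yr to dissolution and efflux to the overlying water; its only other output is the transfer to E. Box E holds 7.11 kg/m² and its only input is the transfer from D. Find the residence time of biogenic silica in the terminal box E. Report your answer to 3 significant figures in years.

Box A: F(A→B) = (0.0419 + 0.0120) − 0.00908 = 0.044820 kg/m²/yr.
Box B: F(B→C) = (0.044820 + 0.0202) − 0.0227 = 0.042320 kg/m²/yr.
Box C: F(C→D) = (0.042320 + 0.0174) − 0.0105 = 0.049220 kg/m²/yr.
Box D: F(D→E) = (0.049220 + 0.0229) − 0.0228 = 0.049320 kg/m²/yr.
Box E throughput = its input = 0.049320 kg/m²/yr; τ = 7.11 / 0.049320 = 144.2 yr.

144 yr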